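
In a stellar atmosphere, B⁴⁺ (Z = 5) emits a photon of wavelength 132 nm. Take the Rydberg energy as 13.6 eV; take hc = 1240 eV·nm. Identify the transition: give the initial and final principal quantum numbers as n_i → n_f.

n_i = 9, n_f = 5

The photon energy is ΔE = hc/λ = 1240 / 132 = 9.394 eV.
With Z = 5, ΔE = 340.0 × (1/n_f² − 1/n_i²), so 1/n_f² − 1/n_i² = 0.02763.
Trying n_f = 5 gives 1/n_i² = 0.01237, i.e. n_i ≈ 9; this pair matches.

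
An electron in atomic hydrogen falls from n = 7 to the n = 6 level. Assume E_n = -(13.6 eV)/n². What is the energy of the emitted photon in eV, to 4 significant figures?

E_7 = −13.60/49 = −0.2776 eV and E_6 = −13.60/36 = −0.3778 eV.
The photon energy is |E_7 − E_6| = 0.1002 eV.

0.1002 eV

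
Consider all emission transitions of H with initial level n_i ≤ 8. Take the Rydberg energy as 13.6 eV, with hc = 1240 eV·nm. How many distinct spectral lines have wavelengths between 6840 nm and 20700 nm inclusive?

Enumerate all n_i → n_f pairs with 1 ≤ n_f < n_i ≤ 8 and compute λ = 1240 / [13.6·1·(1/n_f² − 1/n_i²)].
Lines falling in [6840, 20700] nm: 6→5 (7460 nm), 8→6 (7503 nm), 7→6 (12370 nm), 8→7 (19060 nm).

4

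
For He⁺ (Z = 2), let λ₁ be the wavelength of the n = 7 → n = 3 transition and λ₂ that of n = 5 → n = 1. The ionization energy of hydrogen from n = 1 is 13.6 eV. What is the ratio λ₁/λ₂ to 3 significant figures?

λ ∝ 1/ΔE ∝ 1/(1/n_f² − 1/n_i²), and the Z² and hc factors cancel in the ratio.
λ₁/λ₂ = (1/1² − 1/5²)/(1/3² − 1/7²) = 0.9600/0.09070 = 10.6.

10.6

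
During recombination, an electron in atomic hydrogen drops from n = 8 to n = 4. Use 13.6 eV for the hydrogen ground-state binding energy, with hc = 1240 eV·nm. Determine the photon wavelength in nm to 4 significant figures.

1945 nm

ΔE = 13.60 × (1/4² − 1/8²) = 13.60 × 0.04688 = 0.6375 eV.
λ = hc/ΔE = 1240 / 0.6375 = 1945 nm.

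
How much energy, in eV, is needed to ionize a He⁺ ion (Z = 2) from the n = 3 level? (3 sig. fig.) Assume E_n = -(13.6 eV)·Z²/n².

E_n = −13.6 Z²/n² = −54.40/n² eV for Z = 2.
E_3 = −54.40/9 = −6.04 eV, so ionization (to E = 0) requires 6.04 eV.

6.04 eV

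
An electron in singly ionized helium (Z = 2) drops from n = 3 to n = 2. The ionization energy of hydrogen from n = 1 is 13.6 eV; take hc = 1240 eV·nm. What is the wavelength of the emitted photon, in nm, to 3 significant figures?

164 nm

For Z = 2 the level energies scale as Z², so the effective Rydberg energy is 13.6 × 4 = 54.40 eV.
ΔE = 54.40 × (1/2² − 1/3²) = 54.40 × 0.1389 = 7.556 eV.
λ = hc/ΔE = 1240 / 7.556 = 164 nm.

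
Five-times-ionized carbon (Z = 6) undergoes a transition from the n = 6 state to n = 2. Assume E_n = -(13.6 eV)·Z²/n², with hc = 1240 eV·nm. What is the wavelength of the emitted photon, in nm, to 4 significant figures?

For Z = 6 the level energies scale as Z², so the effective Rydberg energy is 13.6 × 36 = 489.6 eV.
ΔE = 489.6 × (1/2² − 1/6²) = 489.6 × 0.2222 = 108.8 eV.
λ = hc/ΔE = 1240 / 108.8 = 11.40 nm.

11.40 nm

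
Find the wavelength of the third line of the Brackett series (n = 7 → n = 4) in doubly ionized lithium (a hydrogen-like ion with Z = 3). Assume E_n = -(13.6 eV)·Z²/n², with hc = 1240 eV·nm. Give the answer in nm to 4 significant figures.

240.7 nm

The Brackett series terminates on n_f = 4; the third line has n_i = 4+3 = 7.
ΔE = 122.4 × (1/4² − 1/7²) = 5.152 eV.
λ = 1240 / 5.152 = 240.7 nm.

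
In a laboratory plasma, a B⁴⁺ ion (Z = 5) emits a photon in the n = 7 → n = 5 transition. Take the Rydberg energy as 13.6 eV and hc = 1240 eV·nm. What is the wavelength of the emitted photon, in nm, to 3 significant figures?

186 nm

For Z = 5 the level energies scale as Z², so the effective Rydberg energy is 13.6 × 25 = 340.0 eV.
ΔE = 340.0 × (1/5² − 1/7²) = 340.0 × 0.01959 = 6.661 eV.
λ = hc/ΔE = 1240 / 6.661 = 186 nm.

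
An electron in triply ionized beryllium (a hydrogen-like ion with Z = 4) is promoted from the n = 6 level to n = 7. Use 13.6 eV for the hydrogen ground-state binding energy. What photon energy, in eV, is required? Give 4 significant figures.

1.604 eV

The Bohr energies scale as Z², so for Z = 4: E_n = −217.6/n² eV.
E_7 = −217.6/49 = −4.441 eV and E_6 = −217.6/36 = −6.044 eV.
The photon energy is |E_7 − E_6| = 1.604 eV.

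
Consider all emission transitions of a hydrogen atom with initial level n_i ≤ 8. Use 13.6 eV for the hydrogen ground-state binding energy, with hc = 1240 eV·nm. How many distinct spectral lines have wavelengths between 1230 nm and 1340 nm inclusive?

1

Enumerate all n_i → n_f pairs with 1 ≤ n_f < n_i ≤ 8 and compute λ = 1240 / [13.6·1·(1/n_f² − 1/n_i²)].
Lines falling in [1230, 1340] nm: 5→3 (1282 nm).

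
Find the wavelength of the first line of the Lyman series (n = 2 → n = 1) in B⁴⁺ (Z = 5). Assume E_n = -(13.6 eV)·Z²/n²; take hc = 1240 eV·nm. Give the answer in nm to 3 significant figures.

4.86 nm

The Lyman series terminates on n_f = 1; the first line has n_i = 1+1 = 2.
ΔE = 340.0 × (1/1² − 1/2²) = 255.0 eV.
λ = 1240 / 255.0 = 4.86 nm.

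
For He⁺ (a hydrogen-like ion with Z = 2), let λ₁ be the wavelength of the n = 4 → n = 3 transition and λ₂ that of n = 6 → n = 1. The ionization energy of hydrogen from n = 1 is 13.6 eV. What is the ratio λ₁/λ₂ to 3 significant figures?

20.0

λ ∝ 1/ΔE ∝ 1/(1/n_f² − 1/n_i²), and the Z² and hc factors cancel in the ratio.
λ₁/λ₂ = (1/1² − 1/6²)/(1/3² − 1/4²) = 0.9722/0.04861 = 20.0.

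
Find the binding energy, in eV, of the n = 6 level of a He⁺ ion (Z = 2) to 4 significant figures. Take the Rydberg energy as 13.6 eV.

1.511 eV

E_n = −13.6 Z²/n² = −54.40/n² eV for Z = 2.
E_6 = −54.40/36 = −1.511 eV, so ionization (to E = 0) requires 1.511 eV.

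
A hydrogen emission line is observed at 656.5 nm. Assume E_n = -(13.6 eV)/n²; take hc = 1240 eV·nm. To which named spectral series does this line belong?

Balmer

ΔE = 1240/656.5 = 1.889 eV.
This matches 13.6 × (1/2² − 1/3²), so n_f = 2: the Balmer series.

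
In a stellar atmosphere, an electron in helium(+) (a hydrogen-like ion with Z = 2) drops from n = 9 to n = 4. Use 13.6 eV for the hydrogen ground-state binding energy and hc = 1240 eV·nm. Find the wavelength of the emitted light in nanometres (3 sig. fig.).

454 nm

For Z = 2 the level energies scale as Z², so the effective Rydberg energy is 13.6 × 4 = 54.40 eV.
ΔE = 54.40 × (1/4² − 1/9²) = 54.40 × 0.05015 = 2.728 eV.
λ = hc/ΔE = 1240 / 2.728 = 454 nm.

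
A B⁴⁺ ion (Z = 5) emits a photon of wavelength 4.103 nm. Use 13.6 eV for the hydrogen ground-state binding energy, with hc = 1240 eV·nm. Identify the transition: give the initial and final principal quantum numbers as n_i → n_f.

The photon energy is ΔE = hc/λ = 1240 / 4.103 = 302.2 eV.
With Z = 5, ΔE = 340.0 × (1/n_f² − 1/n_i²), so 1/n_f² − 1/n_i² = 0.8889.
Trying n_f = 1 gives 1/n_i² = 0.1111, i.e. n_i ≈ 3; this pair matches.

n_i = 3, n_f = 1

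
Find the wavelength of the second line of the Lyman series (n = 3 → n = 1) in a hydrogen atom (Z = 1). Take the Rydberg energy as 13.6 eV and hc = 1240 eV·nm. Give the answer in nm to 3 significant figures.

103 nm

The Lyman series terminates on n_f = 1; the second line has n_i = 1+2 = 3.
ΔE = 13.60 × (1/1² − 1/3²) = 12.09 eV.
λ = 1240 / 12.09 = 103 nm.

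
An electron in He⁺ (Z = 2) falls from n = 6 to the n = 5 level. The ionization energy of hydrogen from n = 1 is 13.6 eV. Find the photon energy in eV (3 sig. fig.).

The Bohr energies scale as Z², so for Z = 2: E_n = −54.40/n² eV.
E_6 = −54.40/36 = −1.511 eV and E_5 = −54.40/25 = −2.176 eV.
The photon energy is |E_6 − E_5| = 0.665 eV.

0.665 eV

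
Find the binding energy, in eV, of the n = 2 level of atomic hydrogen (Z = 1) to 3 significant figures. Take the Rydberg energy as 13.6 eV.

E_2 = −13.60/4 = −3.40 eV, so ionization (to E = 0) requires 3.40 eV.

3.40 eV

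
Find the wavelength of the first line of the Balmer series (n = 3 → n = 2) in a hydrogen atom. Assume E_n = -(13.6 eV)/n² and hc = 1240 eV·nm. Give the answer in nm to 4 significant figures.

The Balmer series terminates on n_f = 2; the first line has n_i = 2+1 = 3.
ΔE = 13.60 × (1/2² − 1/3²) = 1.889 eV.
λ = 1240 / 1.889 = 656.5 nm.

656.5 nm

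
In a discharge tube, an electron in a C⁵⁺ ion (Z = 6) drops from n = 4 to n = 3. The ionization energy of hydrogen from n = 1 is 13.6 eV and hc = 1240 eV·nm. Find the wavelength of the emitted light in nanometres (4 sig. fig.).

For Z = 6 the level energies scale as Z², so the effective Rydberg energy is 13.6 × 36 = 489.6 eV.
ΔE = 489.6 × (1/3² − 1/4²) = 489.6 × 0.04861 = 23.80 eV.
λ = hc/ΔE = 1240 / 23.80 = 52.10 nm.

52.10 nm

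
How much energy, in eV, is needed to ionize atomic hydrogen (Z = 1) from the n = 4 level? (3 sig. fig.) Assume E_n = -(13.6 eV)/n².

E_4 = −13.60/16 = −0.850 eV, so ionization (to E = 0) requires 0.850 eV.

0.850 eV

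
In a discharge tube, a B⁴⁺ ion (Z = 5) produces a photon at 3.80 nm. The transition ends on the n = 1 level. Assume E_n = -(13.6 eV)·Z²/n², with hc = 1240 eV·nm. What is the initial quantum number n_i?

The photon energy is ΔE = hc/λ = 1240 / 3.80 = 326.3 eV.
With Z = 5, ΔE = 340.0 × (1/n_f² − 1/n_i²), so 1/n_f² − 1/n_i² = 0.9598.
With n_f = 1: 1/n_i² = 1/1 − 0.9598 = 0.04025, so n_i ≈ 4.98.

n_i = 5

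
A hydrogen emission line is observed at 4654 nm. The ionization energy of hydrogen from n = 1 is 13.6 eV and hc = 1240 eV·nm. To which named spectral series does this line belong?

Pfund

ΔE = 1240/4654 = 0.2664 eV.
This matches 13.6 × (1/5² − 1/7²), so n_f = 5: the Pfund series.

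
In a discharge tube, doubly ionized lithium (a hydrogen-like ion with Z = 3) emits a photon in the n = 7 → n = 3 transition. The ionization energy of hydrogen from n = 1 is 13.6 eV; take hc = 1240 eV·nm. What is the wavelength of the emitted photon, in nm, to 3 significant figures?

For Z = 3 the level energies scale as Z², so the effective Rydberg energy is 13.6 × 9 = 122.4 eV.
ΔE = 122.4 × (1/3² − 1/7²) = 122.4 × 0.09070 = 11.10 eV.
λ = hc/ΔE = 1240 / 11.10 = 112 nm.

112 nm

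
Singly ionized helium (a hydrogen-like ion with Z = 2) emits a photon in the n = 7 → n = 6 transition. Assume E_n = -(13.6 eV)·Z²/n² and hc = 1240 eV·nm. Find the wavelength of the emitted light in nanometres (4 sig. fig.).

For Z = 2 the level energies scale as Z², so the effective Rydberg energy is 13.6 × 4 = 54.40 eV.
ΔE = 54.40 × (1/6² − 1/7²) = 54.40 × 0.007370 = 0.4009 eV.
λ = hc/ΔE = 1240 / 0.4009 = 3093 nm.

3093 nm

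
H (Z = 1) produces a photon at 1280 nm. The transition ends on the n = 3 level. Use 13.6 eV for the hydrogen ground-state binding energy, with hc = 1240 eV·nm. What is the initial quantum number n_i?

The photon energy is ΔE = hc/λ = 1240 / 1280 = 0.9688 eV.
With Z = 1, ΔE = 13.60 × (1/n_f² − 1/n_i²), so 1/n_f² − 1/n_i² = 0.07123.
With n_f = 3: 1/n_i² = 1/9 − 0.07123 = 0.03988, so n_i ≈ 5.01.

n_i = 5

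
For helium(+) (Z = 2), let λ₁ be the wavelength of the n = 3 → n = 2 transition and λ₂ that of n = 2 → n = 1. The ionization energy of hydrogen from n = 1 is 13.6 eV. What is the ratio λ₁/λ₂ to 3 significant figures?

λ ∝ 1/ΔE ∝ 1/(1/n_f² − 1/n_i²), and the Z² and hc factors cancel in the ratio.
λ₁/λ₂ = (1/1² − 1/2²)/(1/2² − 1/3²) = 0.7500/0.1389 = 5.40.

5.40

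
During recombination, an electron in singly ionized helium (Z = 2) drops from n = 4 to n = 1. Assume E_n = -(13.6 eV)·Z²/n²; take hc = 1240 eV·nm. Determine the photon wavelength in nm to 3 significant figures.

For Z = 2 the level energies scale as Z², so the effective Rydberg energy is 13.6 × 4 = 54.40 eV.
ΔE = 54.40 × (1/1² − 1/4²) = 54.40 × 0.9375 = 51.00 eV.
λ = hc/ΔE = 1240 / 51.00 = 24.3 nm.

24.3 nm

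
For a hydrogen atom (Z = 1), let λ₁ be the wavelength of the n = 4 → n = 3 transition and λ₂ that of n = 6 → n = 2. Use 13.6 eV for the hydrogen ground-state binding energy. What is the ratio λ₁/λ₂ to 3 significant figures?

4.57

λ ∝ 1/ΔE ∝ 1/(1/n_f² − 1/n_i²), and the Z² and hc factors cancel in the ratio.
λ₁/λ₂ = (1/2² − 1/6²)/(1/3² − 1/4²) = 0.2222/0.04861 = 4.57.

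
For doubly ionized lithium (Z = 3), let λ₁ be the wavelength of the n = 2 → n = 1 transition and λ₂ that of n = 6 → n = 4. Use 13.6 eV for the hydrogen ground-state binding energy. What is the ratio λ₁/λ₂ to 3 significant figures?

λ ∝ 1/ΔE ∝ 1/(1/n_f² − 1/n_i²), and the Z² and hc factors cancel in the ratio.
λ₁/λ₂ = (1/4² − 1/6²)/(1/1² − 1/2²) = 0.03472/0.7500 = 0.0463.

0.0463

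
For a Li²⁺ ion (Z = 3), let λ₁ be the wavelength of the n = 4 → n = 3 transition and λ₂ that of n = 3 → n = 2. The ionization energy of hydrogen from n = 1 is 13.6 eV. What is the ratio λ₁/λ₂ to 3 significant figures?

2.86

λ ∝ 1/ΔE ∝ 1/(1/n_f² − 1/n_i²), and the Z² and hc factors cancel in the ratio.
λ₁/λ₂ = (1/2² − 1/3²)/(1/3² − 1/4²) = 0.1389/0.04861 = 2.86.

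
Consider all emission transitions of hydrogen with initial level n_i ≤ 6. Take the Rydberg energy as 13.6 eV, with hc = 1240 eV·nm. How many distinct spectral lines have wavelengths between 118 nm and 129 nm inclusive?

Enumerate all n_i → n_f pairs with 1 ≤ n_f < n_i ≤ 6 and compute λ = 1240 / [13.6·1·(1/n_f² − 1/n_i²)].
Lines falling in [118, 129] nm: 2→1 (121.6 nm).

1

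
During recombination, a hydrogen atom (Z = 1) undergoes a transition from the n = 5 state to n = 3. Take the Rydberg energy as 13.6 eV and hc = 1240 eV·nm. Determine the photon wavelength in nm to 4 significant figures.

1282 nm

ΔE = 13.60 × (1/3² − 1/5²) = 13.60 × 0.07111 = 0.9671 eV.
λ = hc/ΔE = 1240 / 0.9671 = 1282 nm.
This line belongs to the Paschen series.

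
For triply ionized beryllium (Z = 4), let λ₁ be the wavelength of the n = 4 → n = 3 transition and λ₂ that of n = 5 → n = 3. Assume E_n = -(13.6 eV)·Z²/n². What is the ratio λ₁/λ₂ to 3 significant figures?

λ ∝ 1/ΔE ∝ 1/(1/n_f² − 1/n_i²), and the Z² and hc factors cancel in the ratio.
λ₁/λ₂ = (1/3² − 1/5²)/(1/3² − 1/4²) = 0.07111/0.04861 = 1.46.

1.46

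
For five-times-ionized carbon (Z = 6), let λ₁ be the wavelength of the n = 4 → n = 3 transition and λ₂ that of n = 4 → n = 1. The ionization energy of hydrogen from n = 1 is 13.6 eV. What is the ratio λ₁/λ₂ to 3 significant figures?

λ ∝ 1/ΔE ∝ 1/(1/n_f² − 1/n_i²), and the Z² and hc factors cancel in the ratio.
λ₁/λ₂ = (1/1² − 1/4²)/(1/3² − 1/4²) = 0.9375/0.04861 = 19.3.

19.3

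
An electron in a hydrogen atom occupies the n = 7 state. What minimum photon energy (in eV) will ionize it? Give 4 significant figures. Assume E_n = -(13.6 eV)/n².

0.2776 eV

E_7 = −13.60/49 = −0.2776 eV, so ionization (to E = 0) requires 0.2776 eV.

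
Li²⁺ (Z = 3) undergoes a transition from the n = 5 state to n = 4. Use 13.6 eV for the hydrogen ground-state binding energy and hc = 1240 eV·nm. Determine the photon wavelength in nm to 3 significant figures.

450 nm

For Z = 3 the level energies scale as Z², so the effective Rydberg energy is 13.6 × 9 = 122.4 eV.
ΔE = 122.4 × (1/4² − 1/5²) = 122.4 × 0.02250 = 2.754 eV.
λ = hc/ΔE = 1240 / 2.754 = 450 nm.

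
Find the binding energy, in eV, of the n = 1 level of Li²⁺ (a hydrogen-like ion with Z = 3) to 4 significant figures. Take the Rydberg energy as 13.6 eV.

122.4 eV

E_n = −13.6 Z²/n² = −122.4/n² eV for Z = 3.
E_1 = −122.4/1 = −122.4 eV, so ionization (to E = 0) requires 122.4 eV.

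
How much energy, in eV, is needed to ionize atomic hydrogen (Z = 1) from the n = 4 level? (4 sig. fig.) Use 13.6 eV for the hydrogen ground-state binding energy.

E_4 = −13.60/16 = −0.8500 eV, so ionization (to E = 0) requires 0.8500 eV.

0.8500 eV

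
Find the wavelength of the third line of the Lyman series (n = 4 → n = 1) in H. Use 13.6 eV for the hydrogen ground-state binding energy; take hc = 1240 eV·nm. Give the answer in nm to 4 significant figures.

The Lyman series terminates on n_f = 1; the third line has n_i = 1+3 = 4.
ΔE = 13.60 × (1/1² − 1/4²) = 12.75 eV.
λ = 1240 / 12.75 = 97.25 nm.

97.25 nm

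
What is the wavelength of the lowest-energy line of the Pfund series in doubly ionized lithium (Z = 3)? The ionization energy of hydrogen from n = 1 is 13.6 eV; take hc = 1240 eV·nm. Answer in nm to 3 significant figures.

The Pfund series terminates on n_f = 5; the first line has n_i = 5+1 = 6.
ΔE = 122.4 × (1/5² − 1/6²) = 1.496 eV.
λ = 1240 / 1.496 = 829 nm.

829 nm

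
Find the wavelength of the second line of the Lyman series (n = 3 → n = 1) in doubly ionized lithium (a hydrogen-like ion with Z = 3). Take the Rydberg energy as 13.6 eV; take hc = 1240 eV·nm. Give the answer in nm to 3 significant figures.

The Lyman series terminates on n_f = 1; the second line has n_i = 1+2 = 3.
ΔE = 122.4 × (1/1² − 1/3²) = 108.8 eV.
λ = 1240 / 108.8 = 11.4 nm.

11.4 nm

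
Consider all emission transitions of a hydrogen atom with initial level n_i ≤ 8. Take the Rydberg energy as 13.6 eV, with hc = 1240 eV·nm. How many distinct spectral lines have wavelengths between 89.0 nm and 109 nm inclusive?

6

Enumerate all n_i → n_f pairs with 1 ≤ n_f < n_i ≤ 8 and compute λ = 1240 / [13.6·1·(1/n_f² − 1/n_i²)].
Lines falling in [89.0, 109] nm: 8→1 (92.62 nm), 7→1 (93.08 nm), 6→1 (93.78 nm), 5→1 (94.98 nm), 4→1 (97.25 nm), 3→1 (102.6 nm).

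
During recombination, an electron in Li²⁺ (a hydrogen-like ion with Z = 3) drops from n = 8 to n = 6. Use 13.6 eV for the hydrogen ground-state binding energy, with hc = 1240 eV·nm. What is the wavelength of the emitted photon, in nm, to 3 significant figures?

834 nm

For Z = 3 the level energies scale as Z², so the effective Rydberg energy is 13.6 × 9 = 122.4 eV.
ΔE = 122.4 × (1/6² − 1/8²) = 122.4 × 0.01215 = 1.488 eV.
λ = hc/ΔE = 1240 / 1.488 = 834 nm.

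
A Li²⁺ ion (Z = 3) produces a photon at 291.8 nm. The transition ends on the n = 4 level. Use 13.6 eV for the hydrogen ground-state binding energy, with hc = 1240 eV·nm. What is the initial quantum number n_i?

n_i = 6

The photon energy is ΔE = hc/λ = 1240 / 291.8 = 4.249 eV.
With Z = 3, ΔE = 122.4 × (1/n_f² − 1/n_i²), so 1/n_f² − 1/n_i² = 0.03472.
With n_f = 4: 1/n_i² = 1/16 − 0.03472 = 0.02778, so n_i ≈ 6.00.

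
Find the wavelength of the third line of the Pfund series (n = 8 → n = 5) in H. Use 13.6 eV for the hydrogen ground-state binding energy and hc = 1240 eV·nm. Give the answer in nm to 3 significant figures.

3740 nm

The Pfund series terminates on n_f = 5; the third line has n_i = 5+3 = 8.
ΔE = 13.60 × (1/5² − 1/8²) = 0.3315 eV.
λ = 1240 / 0.3315 = 3740 nm.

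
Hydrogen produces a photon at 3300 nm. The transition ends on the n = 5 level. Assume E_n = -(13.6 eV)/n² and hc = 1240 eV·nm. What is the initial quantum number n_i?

n_i = 9

The photon energy is ΔE = hc/λ = 1240 / 3300 = 0.3758 eV.
With Z = 1, ΔE = 13.60 × (1/n_f² − 1/n_i²), so 1/n_f² − 1/n_i² = 0.02763.
With n_f = 5: 1/n_i² = 1/25 − 0.02763 = 0.01237, so n_i ≈ 8.99.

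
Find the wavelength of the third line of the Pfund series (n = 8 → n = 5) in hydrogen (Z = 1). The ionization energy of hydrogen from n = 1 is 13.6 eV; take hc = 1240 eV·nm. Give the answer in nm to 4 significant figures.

The Pfund series terminates on n_f = 5; the third line has n_i = 5+3 = 8.
ΔE = 13.60 × (1/5² − 1/8²) = 0.3315 eV.
λ = 1240 / 0.3315 = 3741 nm.

3741 nm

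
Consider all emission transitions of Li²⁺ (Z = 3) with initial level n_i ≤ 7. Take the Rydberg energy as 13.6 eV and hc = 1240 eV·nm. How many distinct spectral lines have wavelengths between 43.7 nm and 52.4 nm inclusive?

Enumerate all n_i → n_f pairs with 1 ≤ n_f < n_i ≤ 7 and compute λ = 1240 / [13.6·9·(1/n_f² − 1/n_i²)].
Lines falling in [43.7, 52.4] nm: 7→2 (44.12 nm), 6→2 (45.59 nm), 5→2 (48.24 nm).

3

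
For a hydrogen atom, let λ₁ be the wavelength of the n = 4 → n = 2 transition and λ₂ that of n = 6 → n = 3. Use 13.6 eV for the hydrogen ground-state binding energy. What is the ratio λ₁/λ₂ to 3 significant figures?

λ ∝ 1/ΔE ∝ 1/(1/n_f² − 1/n_i²), and the Z² and hc factors cancel in the ratio.
λ₁/λ₂ = (1/3² − 1/6²)/(1/2² − 1/4²) = 0.08333/0.1875 = 0.444.

0.444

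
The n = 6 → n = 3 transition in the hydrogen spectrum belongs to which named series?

Paschen

The series is set by the lower level: n_f = 3 is the Paschen series.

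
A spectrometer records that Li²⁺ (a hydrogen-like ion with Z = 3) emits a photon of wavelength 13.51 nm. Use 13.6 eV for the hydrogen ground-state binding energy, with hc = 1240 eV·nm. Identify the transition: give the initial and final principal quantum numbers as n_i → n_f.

n_i = 2, n_f = 1

The photon energy is ΔE = hc/λ = 1240 / 13.51 = 91.78 eV.
With Z = 3, ΔE = 122.4 × (1/n_f² − 1/n_i²), so 1/n_f² − 1/n_i² = 0.7499.
Trying n_f = 1 gives 1/n_i² = 0.2501, i.e. n_i ≈ 2; this pair matches.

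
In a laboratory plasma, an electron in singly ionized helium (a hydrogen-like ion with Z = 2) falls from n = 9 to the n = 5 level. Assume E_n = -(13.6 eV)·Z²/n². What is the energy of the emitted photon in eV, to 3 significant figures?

1.50 eV

The Bohr energies scale as Z², so for Z = 2: E_n = −54.40/n² eV.
E_9 = −54.40/81 = −0.6716 eV and E_5 = −54.40/25 = −2.176 eV.
The photon energy is |E_9 − E_5| = 1.50 eV.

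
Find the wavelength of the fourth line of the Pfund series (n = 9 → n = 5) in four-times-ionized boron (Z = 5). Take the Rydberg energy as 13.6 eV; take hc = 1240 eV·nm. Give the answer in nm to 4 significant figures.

The Pfund series terminates on n_f = 5; the fourth line has n_i = 5+4 = 9.
ΔE = 340.0 × (1/5² − 1/9²) = 9.402 eV.
λ = 1240 / 9.402 = 131.9 nm.

131.9 nm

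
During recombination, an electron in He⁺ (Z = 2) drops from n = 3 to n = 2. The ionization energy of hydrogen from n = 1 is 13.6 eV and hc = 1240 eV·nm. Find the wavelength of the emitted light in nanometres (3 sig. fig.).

For Z = 2 the level energies scale as Z², so the effective Rydberg energy is 13.6 × 4 = 54.40 eV.
ΔE = 54.40 × (1/2² − 1/3²) = 54.40 × 0.1389 = 7.556 eV.
λ = hc/ΔE = 1240 / 7.556 = 164 nm.

164 nm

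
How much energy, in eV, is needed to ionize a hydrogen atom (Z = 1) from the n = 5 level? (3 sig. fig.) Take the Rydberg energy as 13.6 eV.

E_5 = −13.60/25 = −0.544 eV, so ionization (to E = 0) requires 0.544 eV.

0.544 eV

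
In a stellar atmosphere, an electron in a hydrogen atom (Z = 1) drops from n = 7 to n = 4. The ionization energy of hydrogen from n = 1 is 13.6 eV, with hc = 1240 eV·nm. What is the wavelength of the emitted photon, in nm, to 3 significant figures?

2170 nm

ΔE = 13.60 × (1/4² − 1/7²) = 13.60 × 0.04209 = 0.5724 eV.
λ = hc/ΔE = 1240 / 0.5724 = 2170 nm.
This line belongs to the Brackett series.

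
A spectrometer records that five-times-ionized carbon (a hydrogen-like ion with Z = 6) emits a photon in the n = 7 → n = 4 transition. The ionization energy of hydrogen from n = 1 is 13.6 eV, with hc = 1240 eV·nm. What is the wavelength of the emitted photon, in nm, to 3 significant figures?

60.2 nm

For Z = 6 the level energies scale as Z², so the effective Rydberg energy is 13.6 × 36 = 489.6 eV.
ΔE = 489.6 × (1/4² − 1/7²) = 489.6 × 0.04209 = 20.61 eV.
λ = hc/ΔE = 1240 / 20.61 = 60.2 nm.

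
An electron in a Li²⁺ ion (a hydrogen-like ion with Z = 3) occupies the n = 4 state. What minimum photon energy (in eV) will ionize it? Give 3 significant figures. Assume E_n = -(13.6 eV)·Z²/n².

7.65 eV

E_n = −13.6 Z²/n² = −122.4/n² eV for Z = 3.
E_4 = −122.4/16 = −7.65 eV, so ionization (to E = 0) requires 7.65 eV.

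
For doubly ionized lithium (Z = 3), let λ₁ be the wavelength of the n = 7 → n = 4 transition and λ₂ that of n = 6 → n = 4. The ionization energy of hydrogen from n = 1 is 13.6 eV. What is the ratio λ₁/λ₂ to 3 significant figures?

0.825

λ ∝ 1/ΔE ∝ 1/(1/n_f² − 1/n_i²), and the Z² and hc factors cancel in the ratio.
λ₁/λ₂ = (1/4² − 1/6²)/(1/4² − 1/7²) = 0.03472/0.04209 = 0.825.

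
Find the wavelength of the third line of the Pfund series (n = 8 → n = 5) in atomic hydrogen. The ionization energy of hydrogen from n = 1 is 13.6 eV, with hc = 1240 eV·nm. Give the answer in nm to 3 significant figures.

The Pfund series terminates on n_f = 5; the third line has n_i = 5+3 = 8.
ΔE = 13.60 × (1/5² − 1/8²) = 0.3315 eV.
λ = 1240 / 0.3315 = 3740 nm.

3740 nm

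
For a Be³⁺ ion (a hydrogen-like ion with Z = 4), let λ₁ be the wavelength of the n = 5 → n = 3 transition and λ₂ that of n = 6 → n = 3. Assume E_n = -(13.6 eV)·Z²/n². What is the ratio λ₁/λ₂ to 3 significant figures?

λ ∝ 1/ΔE ∝ 1/(1/n_f² − 1/n_i²), and the Z² and hc factors cancel in the ratio.
λ₁/λ₂ = (1/3² − 1/6²)/(1/3² − 1/5²) = 0.08333/0.07111 = 1.17.

1.17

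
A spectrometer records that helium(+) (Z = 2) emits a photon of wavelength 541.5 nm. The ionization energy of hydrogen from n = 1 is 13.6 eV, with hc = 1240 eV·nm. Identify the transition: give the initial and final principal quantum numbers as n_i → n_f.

The photon energy is ΔE = hc/λ = 1240 / 541.5 = 2.290 eV.
With Z = 2, ΔE = 54.40 × (1/n_f² − 1/n_i²), so 1/n_f² − 1/n_i² = 0.04209.
Trying n_f = 4 gives 1/n_i² = 0.02041, i.e. n_i ≈ 7; this pair matches.

n_i = 7, n_f = 4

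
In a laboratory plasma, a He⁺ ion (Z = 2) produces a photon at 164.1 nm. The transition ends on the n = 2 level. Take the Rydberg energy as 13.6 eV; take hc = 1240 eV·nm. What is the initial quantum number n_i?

The photon energy is ΔE = hc/λ = 1240 / 164.1 = 7.556 eV.
With Z = 2, ΔE = 54.40 × (1/n_f² − 1/n_i²), so 1/n_f² − 1/n_i² = 0.1389.
With n_f = 2: 1/n_i² = 1/4 − 0.1389 = 0.1111, so n_i ≈ 3.00.

n_i = 3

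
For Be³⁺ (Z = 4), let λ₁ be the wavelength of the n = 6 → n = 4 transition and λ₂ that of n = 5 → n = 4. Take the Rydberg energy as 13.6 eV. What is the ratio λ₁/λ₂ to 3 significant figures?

0.648

λ ∝ 1/ΔE ∝ 1/(1/n_f² − 1/n_i²), and the Z² and hc factors cancel in the ratio.
λ₁/λ₂ = (1/4² − 1/5²)/(1/4² − 1/6²) = 0.02250/0.03472 = 0.648.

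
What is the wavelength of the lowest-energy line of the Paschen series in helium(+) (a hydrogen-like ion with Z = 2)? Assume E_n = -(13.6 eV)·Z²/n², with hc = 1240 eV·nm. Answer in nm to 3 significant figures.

The Paschen series terminates on n_f = 3; the first line has n_i = 3+1 = 4.
ΔE = 54.40 × (1/3² − 1/4²) = 2.644 eV.
λ = 1240 / 2.644 = 469 nm.

469 nm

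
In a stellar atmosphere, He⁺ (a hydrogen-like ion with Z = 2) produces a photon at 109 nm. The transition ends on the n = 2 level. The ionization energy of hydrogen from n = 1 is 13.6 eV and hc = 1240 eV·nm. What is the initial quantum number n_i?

The photon energy is ΔE = hc/λ = 1240 / 109 = 11.38 eV.
With Z = 2, ΔE = 54.40 × (1/n_f² − 1/n_i²), so 1/n_f² − 1/n_i² = 0.2091.
With n_f = 2: 1/n_i² = 1/4 − 0.2091 = 0.04088, so n_i ≈ 4.95.

n_i = 5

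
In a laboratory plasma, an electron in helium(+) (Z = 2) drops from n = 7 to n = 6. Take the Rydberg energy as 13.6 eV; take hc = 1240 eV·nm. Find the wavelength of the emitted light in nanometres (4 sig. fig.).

For Z = 2 the level energies scale as Z², so the effective Rydberg energy is 13.6 × 4 = 54.40 eV.
ΔE = 54.40 × (1/6² − 1/7²) = 54.40 × 0.007370 = 0.4009 eV.
λ = hc/ΔE = 1240 / 0.4009 = 3093 nm.

3093 nm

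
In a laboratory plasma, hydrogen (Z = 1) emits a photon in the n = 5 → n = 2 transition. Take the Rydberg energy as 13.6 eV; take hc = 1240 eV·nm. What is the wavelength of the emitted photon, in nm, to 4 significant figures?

ΔE = 13.60 × (1/2² − 1/5²) = 13.60 × 0.2100 = 2.856 eV.
λ = hc/ΔE = 1240 / 2.856 = 434.2 nm.
This line belongs to the Balmer series.

434.2 nm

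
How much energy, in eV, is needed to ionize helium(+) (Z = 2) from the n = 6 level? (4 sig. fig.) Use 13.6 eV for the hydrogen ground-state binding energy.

E_n = −13.6 Z²/n² = −54.40/n² eV for Z = 2.
E_6 = −54.40/36 = −1.511 eV, so ionization (to E = 0) requires 1.511 eV.

1.511 eV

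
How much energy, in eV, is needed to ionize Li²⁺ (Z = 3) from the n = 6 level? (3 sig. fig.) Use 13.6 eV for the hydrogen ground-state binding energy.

E_n = −13.6 Z²/n² = −122.4/n² eV for Z = 3.
E_6 = −122.4/36 = −3.40 eV, so ionization (to E = 0) requires 3.40 eV.

3.40 eV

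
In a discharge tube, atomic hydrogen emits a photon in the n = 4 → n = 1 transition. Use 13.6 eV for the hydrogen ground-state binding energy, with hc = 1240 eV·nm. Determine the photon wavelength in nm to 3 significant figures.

97.3 nm

ΔE = 13.60 × (1/1² − 1/4²) = 13.60 × 0.9375 = 12.75 eV.
λ = hc/ΔE = 1240 / 12.75 = 97.3 nm.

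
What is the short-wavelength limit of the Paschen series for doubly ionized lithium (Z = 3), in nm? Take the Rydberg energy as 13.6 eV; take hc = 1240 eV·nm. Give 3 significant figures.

The Paschen series has lower level n_f = 3; the series limit corresponds to n_i → ∞.
ΔE_max = 13.6 × 9 / 3² = 13.60 eV.
λ_min = 1240 / 13.60 = 91.2 nm.

91.2 nm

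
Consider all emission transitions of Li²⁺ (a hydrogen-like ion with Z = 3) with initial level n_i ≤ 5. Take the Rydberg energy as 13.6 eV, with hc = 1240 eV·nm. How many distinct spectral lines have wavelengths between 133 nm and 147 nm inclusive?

1

Enumerate all n_i → n_f pairs with 1 ≤ n_f < n_i ≤ 5 and compute λ = 1240 / [13.6·9·(1/n_f² − 1/n_i²)].
Lines falling in [133, 147] nm: 5→3 (142.5 nm).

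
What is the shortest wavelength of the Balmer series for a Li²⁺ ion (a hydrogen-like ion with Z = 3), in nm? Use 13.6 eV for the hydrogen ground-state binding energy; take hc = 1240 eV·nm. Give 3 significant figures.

The Balmer series has lower level n_f = 2; the series limit corresponds to n_i → ∞.
ΔE_max = 13.6 × 9 / 2² = 30.60 eV.
λ_min = 1240 / 30.60 = 40.5 nm.

40.5 nm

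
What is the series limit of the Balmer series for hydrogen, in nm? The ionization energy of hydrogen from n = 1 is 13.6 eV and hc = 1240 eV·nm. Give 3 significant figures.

365 nm

The Balmer series has lower level n_f = 2; the series limit corresponds to n_i → ∞.
ΔE_max = 13.6 × 1 / 2² = 3.400 eV.
λ_min = 1240 / 3.400 = 365 nm.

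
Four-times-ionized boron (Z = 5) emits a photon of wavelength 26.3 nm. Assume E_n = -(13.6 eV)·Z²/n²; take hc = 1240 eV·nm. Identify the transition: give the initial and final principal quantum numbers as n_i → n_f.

n_i = 3, n_f = 2

The photon energy is ΔE = hc/λ = 1240 / 26.3 = 47.15 eV.
With Z = 5, ΔE = 340.0 × (1/n_f² − 1/n_i²), so 1/n_f² − 1/n_i² = 0.1387.
Trying n_f = 2 gives 1/n_i² = 0.1113, i.e. n_i ≈ 3; this pair matches.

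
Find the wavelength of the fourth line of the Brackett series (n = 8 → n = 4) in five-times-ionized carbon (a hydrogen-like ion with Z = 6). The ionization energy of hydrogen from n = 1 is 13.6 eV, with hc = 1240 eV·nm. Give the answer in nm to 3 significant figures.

The Brackett series terminates on n_f = 4; the fourth line has n_i = 4+4 = 8.
ΔE = 489.6 × (1/4² − 1/8²) = 22.95 eV.
λ = 1240 / 22.95 = 54.0 nm.

54.0 nm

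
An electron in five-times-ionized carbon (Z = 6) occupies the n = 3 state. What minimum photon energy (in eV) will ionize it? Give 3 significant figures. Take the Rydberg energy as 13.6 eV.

54.4 eV

E_n = −13.6 Z²/n² = −489.6/n² eV for Z = 6.
E_3 = −489.6/9 = −54.4 eV, so ionization (to E = 0) requires 54.4 eV.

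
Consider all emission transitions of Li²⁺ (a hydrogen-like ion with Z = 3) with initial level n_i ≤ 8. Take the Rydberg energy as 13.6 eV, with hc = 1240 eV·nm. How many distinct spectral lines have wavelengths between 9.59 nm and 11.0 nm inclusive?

Enumerate all n_i → n_f pairs with 1 ≤ n_f < n_i ≤ 8 and compute λ = 1240 / [13.6·9·(1/n_f² − 1/n_i²)].
Lines falling in [9.59, 11.0] nm: 8→1 (10.29 nm), 7→1 (10.34 nm), 6→1 (10.42 nm), 5→1 (10.55 nm), 4→1 (10.81 nm).

5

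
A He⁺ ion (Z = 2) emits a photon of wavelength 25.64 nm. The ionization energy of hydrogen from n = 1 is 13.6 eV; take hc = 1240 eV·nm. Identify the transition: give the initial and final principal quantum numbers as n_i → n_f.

The photon energy is ΔE = hc/λ = 1240 / 25.64 = 48.36 eV.
With Z = 2, ΔE = 54.40 × (1/n_f² − 1/n_i²), so 1/n_f² − 1/n_i² = 0.8890.
Trying n_f = 1 gives 1/n_i² = 0.1110, i.e. n_i ≈ 3; this pair matches.

n_i = 3, n_f = 1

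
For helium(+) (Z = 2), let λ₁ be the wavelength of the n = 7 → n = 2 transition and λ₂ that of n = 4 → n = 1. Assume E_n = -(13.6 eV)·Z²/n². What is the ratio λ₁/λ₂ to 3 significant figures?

4.08

λ ∝ 1/ΔE ∝ 1/(1/n_f² − 1/n_i²), and the Z² and hc factors cancel in the ratio.
λ₁/λ₂ = (1/1² − 1/4²)/(1/2² − 1/7²) = 0.9375/0.2296 = 4.08.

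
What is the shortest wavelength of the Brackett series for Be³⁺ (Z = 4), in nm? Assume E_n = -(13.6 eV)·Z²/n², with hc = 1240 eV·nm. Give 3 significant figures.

The Brackett series has lower level n_f = 4; the series limit corresponds to n_i → ∞.
ΔE_max = 13.6 × 16 / 4² = 13.60 eV.
λ_min = 1240 / 13.60 = 91.2 nm.

91.2 nm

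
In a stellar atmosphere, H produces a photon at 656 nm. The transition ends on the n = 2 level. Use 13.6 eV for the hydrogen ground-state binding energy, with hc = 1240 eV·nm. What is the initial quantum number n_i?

n_i = 3

The photon energy is ΔE = hc/λ = 1240 / 656 = 1.890 eV.
With Z = 1, ΔE = 13.60 × (1/n_f² − 1/n_i²), so 1/n_f² − 1/n_i² = 0.1390.
With n_f = 2: 1/n_i² = 1/4 − 0.1390 = 0.1110, so n_i ≈ 3.00.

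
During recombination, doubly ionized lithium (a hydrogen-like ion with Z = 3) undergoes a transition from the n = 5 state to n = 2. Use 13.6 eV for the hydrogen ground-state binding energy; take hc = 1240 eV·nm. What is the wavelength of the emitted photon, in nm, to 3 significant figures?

48.2 nm

For Z = 3 the level energies scale as Z², so the effective Rydberg energy is 13.6 × 9 = 122.4 eV.
ΔE = 122.4 × (1/2² − 1/5²) = 122.4 × 0.2100 = 25.70 eV.
λ = hc/ΔE = 1240 / 25.70 = 48.2 nm.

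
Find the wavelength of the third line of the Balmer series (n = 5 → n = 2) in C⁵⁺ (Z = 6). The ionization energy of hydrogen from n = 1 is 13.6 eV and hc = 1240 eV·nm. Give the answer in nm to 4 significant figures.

12.06 nm

The Balmer series terminates on n_f = 2; the third line has n_i = 2+3 = 5.
ΔE = 489.6 × (1/2² − 1/5²) = 102.8 eV.
λ = 1240 / 102.8 = 12.06 nm.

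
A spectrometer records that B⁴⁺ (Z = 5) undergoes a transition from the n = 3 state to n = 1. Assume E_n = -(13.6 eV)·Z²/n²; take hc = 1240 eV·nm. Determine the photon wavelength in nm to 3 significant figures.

4.10 nm

For Z = 5 the level energies scale as Z², so the effective Rydberg energy is 13.6 × 25 = 340.0 eV.
ΔE = 340.0 × (1/1² − 1/3²) = 340.0 × 0.8889 = 302.2 eV.
λ = hc/ΔE = 1240 / 302.2 = 4.10 nm.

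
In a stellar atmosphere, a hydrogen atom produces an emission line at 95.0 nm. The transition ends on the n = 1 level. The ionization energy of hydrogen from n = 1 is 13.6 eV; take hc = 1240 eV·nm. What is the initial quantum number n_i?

The photon energy is ΔE = hc/λ = 1240 / 95.0 = 13.05 eV.
With Z = 1, ΔE = 13.60 × (1/n_f² − 1/n_i²), so 1/n_f² − 1/n_i² = 0.9598.
With n_f = 1: 1/n_i² = 1/1 − 0.9598 = 0.04025, so n_i ≈ 4.98.

n_i = 5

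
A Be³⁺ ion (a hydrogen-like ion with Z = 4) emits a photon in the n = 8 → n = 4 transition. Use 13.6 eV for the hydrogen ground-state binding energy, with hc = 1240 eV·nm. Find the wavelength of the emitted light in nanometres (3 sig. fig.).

For Z = 4 the level energies scale as Z², so the effective Rydberg energy is 13.6 × 16 = 217.6 eV.
ΔE = 217.6 × (1/4² − 1/8²) = 217.6 × 0.04688 = 10.20 eV.
λ = hc/ΔE = 1240 / 10.20 = 122 nm.

122 nm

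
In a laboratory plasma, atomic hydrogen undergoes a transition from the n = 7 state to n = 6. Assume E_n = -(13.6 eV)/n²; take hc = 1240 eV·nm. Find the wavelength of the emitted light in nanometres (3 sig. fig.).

12400 nm

ΔE = 13.60 × (1/6² − 1/7²) = 13.60 × 0.007370 = 0.1002 eV.
λ = hc/ΔE = 1240 / 0.1002 = 12400 nm.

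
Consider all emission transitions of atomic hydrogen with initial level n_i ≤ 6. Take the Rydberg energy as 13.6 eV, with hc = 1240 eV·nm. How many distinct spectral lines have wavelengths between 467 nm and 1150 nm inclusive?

Enumerate all n_i → n_f pairs with 1 ≤ n_f < n_i ≤ 6 and compute λ = 1240 / [13.6·1·(1/n_f² − 1/n_i²)].
Lines falling in [467, 1150] nm: 4→2 (486.3 nm), 3→2 (656.5 nm), 6→3 (1094 nm).

3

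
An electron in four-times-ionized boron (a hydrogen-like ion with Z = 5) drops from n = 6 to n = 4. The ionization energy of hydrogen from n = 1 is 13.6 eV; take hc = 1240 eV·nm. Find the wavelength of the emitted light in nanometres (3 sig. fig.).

105 nm

For Z = 5 the level energies scale as Z², so the effective Rydberg energy is 13.6 × 25 = 340.0 eV.
ΔE = 340.0 × (1/4² − 1/6²) = 340.0 × 0.03472 = 11.81 eV.
λ = hc/ΔE = 1240 / 11.81 = 105 nm.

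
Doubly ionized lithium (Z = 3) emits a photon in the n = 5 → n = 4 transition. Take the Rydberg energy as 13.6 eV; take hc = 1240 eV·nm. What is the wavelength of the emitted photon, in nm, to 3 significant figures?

450 nm

For Z = 3 the level energies scale as Z², so the effective Rydberg energy is 13.6 × 9 = 122.4 eV.
ΔE = 122.4 × (1/4² − 1/5²) = 122.4 × 0.02250 = 2.754 eV.
λ = hc/ΔE = 1240 / 2.754 = 450 nm.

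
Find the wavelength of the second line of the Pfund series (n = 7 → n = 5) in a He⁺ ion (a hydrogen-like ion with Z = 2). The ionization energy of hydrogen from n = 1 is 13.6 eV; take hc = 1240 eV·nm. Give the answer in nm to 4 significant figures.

1163 nm

The Pfund series terminates on n_f = 5; the second line has n_i = 5+2 = 7.
ΔE = 54.40 × (1/5² − 1/7²) = 1.066 eV.
λ = 1240 / 1.066 = 1163 nm.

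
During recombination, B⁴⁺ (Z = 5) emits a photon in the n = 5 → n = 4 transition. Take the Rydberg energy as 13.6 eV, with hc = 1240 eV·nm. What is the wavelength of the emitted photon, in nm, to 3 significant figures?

162 nm

For Z = 5 the level energies scale as Z², so the effective Rydberg energy is 13.6 × 25 = 340.0 eV.
ΔE = 340.0 × (1/4² − 1/5²) = 340.0 × 0.02250 = 7.650 eV.
λ = hc/ΔE = 1240 / 7.650 = 162 nm.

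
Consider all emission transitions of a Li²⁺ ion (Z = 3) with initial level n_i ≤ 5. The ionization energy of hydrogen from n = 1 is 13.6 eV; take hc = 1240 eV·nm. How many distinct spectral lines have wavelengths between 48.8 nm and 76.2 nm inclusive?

2

Enumerate all n_i → n_f pairs with 1 ≤ n_f < n_i ≤ 5 and compute λ = 1240 / [13.6·9·(1/n_f² − 1/n_i²)].
Lines falling in [48.8, 76.2] nm: 4→2 (54.03 nm), 3→2 (72.94 nm).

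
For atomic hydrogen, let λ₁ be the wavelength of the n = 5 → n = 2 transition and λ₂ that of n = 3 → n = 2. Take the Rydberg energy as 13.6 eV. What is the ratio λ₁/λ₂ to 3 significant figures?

0.661

λ ∝ 1/ΔE ∝ 1/(1/n_f² − 1/n_i²), and the Z² and hc factors cancel in the ratio.
λ₁/λ₂ = (1/2² − 1/3²)/(1/2² − 1/5²) = 0.1389/0.2100 = 0.661.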